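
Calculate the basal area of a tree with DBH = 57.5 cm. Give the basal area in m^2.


Formula: BA = pi * (DBH/2)^2 / 10000  (cm^2 to m^2)
Radius = DBH/2 = 57.5/2 = 28.75 cm
BA = pi * 28.75^2 / 10000
   = 2596.7227 cm^2 / 10000
   = 0.2597 m^2

0.2597


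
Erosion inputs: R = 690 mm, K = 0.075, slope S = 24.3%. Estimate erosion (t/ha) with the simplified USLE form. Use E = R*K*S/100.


Formula: E = R * K * S / 100  (simplified USLE)
R * K = 690 * 0.075 = 51.75
E = 51.75 * 24.3 / 100 = 12.58 t/ha

12.58


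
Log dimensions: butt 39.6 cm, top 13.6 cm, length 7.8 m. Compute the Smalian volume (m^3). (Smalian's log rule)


Smalian: V = (A1 + A2)/2 * L,  A = pi*(D/200)^2
A1 = pi*(39.6/200)^2 = 0.123163 m^2
A2 = pi*(13.6/200)^2 = 0.014527 m^2
V = (0.123163+0.014527)/2*7.8 = 0.537 m^3

0.537


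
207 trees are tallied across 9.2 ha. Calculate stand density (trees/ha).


Formula: Stand Density = N_trees / Area_ha
Density = 207 trees / 9.2 ha
Density = 23 trees/ha

23


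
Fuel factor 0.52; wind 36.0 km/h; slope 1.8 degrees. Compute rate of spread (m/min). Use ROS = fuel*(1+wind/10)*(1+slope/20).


Formula: ROS = fuel * (1 + wind/10) * (1 + slope/20)
Wind factor = 1 + 36.0/10 = 4.6
Slope factor = 1 + 1.8/20 = 1.09
ROS = 0.52 * 4.6 * 1.09 = 2.61 m/min

2.61


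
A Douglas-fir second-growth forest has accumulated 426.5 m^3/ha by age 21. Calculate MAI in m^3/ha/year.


Formula: MAI = Total Volume / Stand Age
MAI = 426.5 m^3/ha / 21 years
MAI = 20.31 m^3/ha/year

20.31


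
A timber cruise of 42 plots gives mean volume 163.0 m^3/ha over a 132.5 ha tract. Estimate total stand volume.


Formula: Total Volume = Mean Volume per ha * Total Area
Total Volume = 163.0 m^3/ha * 132.5 ha
Total Volume = 21598 m^3

21598


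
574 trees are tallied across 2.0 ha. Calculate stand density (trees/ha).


Formula: Stand Density = N_trees / Area_ha
Density = 574 trees / 2.0 ha
Density = 287 trees/ha

287


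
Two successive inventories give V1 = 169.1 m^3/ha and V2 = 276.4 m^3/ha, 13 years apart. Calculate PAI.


Formula: PAI = (V_T2 - V_T1) / (T2 - T1)
Volume increment = 276.4 - 169.1 = 107.3 m^3/ha
PAI = 107.3 / 13 = 8.25 m^3/ha/year

8.25


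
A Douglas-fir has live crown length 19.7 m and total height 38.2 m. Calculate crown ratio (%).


Formula: Crown Ratio = (Crown Length / Total Height) * 100
CR = (19.7 m / 38.2 m) * 100
CR = 0.5157 * 100 = 51.6%

51.6


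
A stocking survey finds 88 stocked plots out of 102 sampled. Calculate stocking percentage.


Formula: Stocking % = stocked plots / total plots * 100
Stocking = 88 / 102 * 100
Stocking = 0.8627 * 100 = 86.3%

86.3


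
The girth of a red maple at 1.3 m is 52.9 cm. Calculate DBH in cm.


Formula: DBH = C / pi
DBH = 52.9 / pi
pi = 3.14159...
DBH = 16.8 cm

16.8


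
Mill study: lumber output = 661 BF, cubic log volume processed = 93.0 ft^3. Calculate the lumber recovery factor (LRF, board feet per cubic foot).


Formula: LRF = Lumber Output (BF) / Log Input (ft^3)
LRF = 661 BF / 93.0 ft^3
LRF = 7.11 BF/ft^3

7.11


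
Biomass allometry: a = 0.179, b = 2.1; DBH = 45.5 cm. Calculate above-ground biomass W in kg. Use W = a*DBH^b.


Formula: W = a * DBH^b  (allometric power law)
DBH^b = 45.5^2.1 = 3032.6615
W = 0.179 * 3032.6615 = 542.8 kg

542.8


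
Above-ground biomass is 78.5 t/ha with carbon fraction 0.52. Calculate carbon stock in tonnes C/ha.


Formula: Carbon Stock = Biomass * Carbon Fraction
C = 78.5 t/ha * 0.52
C = 40.8 t C/ha

40.8


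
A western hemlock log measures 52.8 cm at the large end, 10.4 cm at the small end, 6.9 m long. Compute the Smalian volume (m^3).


Smalian: V = (A1 + A2)/2 * L,  A = pi*(D/200)^2
A1 = pi*(52.8/200)^2 = 0.218956 m^2
A2 = pi*(10.4/200)^2 = 0.008495 m^2
V = (0.218956+0.008495)/2*6.9 = 0.7847 m^3

0.7847


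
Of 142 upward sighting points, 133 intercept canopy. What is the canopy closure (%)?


Formula: Canopy closure = covered points / total points * 100
Closure = 133 / 142 * 100
Closure = 0.9366 * 100 = 93.7%

93.7


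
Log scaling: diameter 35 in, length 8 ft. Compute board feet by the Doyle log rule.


Doyle: BF = (D - 4)^2 * L / 16
Adjusted diameter = 35 - 4 = 31 in
(D-4)^2 = 31^2 = 961
BF = 961 * 8 / 16 = 481 BF

481


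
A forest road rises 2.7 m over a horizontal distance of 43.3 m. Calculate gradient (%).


Formula: Gradient = rise / run * 100
Gradient = 2.7 / 43.3 * 100 = 6.2%

6.2


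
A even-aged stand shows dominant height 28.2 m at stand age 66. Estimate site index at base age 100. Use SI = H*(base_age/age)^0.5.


Formula: SI = H_dom * (base_age / age)^0.5
Age ratio = 100 / 66 = 1.51515
sqrt(age_ratio) = 1.23091
SI = 28.2 * 1.23091 = 34.7 m

34.7


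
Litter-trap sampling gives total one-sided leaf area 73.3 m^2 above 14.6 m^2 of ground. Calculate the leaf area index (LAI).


Formula: LAI = total leaf area / ground area  (dimensionless)
LAI = 73.3 m^2 / 14.6 m^2
LAI = 5.02

5.02


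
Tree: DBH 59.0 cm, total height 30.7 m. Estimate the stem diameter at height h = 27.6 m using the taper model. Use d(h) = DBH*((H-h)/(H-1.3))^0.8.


Taper: d(h) = DBH * ((H - h) / (H - 1.3))^0.8
Numerator = H - h = 30.7 - 27.6 = 3.1 m
Denominator = H - 1.3 = 30.7 - 1.3 = 29.4 m
Ratio = 3.1 / 29.4 = 0.10544
d = 59.0 * 0.10544^0.8 = 9.8 cm

9.8


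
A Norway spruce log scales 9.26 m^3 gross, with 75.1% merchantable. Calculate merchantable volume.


Formula: MV = V_total * (merchantable_pct / 100)
Merchantable fraction = 75.1% / 100 = 0.751
MV = 9.26 m^3 * 0.751 = 6.954 m^3

6.954


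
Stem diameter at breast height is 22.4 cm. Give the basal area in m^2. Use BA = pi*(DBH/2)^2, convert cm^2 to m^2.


Formula: BA = pi * (DBH/2)^2 / 10000  (cm^2 to m^2)
Radius = DBH/2 = 22.4/2 = 11.2 cm
BA = pi * 11.2^2 / 10000
   = 394.0814 cm^2 / 10000
   = 0.0394 m^2

0.0394


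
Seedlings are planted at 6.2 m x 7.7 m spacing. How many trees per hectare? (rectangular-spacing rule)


Formula: TPH = 10000 m^2/ha / (spacing_x * spacing_y)
Area per tree = 6.2 m * 7.7 m = 47.74 m^2
TPH = 10000 / 47.74 = 209 trees/ha

209


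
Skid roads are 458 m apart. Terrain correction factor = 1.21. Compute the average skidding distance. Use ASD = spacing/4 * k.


Formula: ASD = (spacing / 4) * correction
Uncorrected distance = spacing / 4 = 458 / 4 = 114.5 m
ASD = 114.5 * 1.21 = 139 m

139


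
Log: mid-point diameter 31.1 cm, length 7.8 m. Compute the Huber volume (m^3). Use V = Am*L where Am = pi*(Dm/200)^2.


Huber: V = Am * L,  Am = pi*(Dm/200)^2
Am = pi*(31.1/200)^2 = 0.075964 m^2
V = 0.075964*7.8 = 0.5925 m^3

0.5925


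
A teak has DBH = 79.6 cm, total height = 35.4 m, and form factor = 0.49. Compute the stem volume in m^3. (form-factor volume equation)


Formula: V = pi * (DBH/200)^2 * H * ff
Radius = DBH/200 = 79.6/200 = 0.398 m
Radius^2 = 0.398^2 = 0.158404 m^2
V = pi * 0.158404 * 35.4 * 0.49
V = 8.632 m^3

8.632


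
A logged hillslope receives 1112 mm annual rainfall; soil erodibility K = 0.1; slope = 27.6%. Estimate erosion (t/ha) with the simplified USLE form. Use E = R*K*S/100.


Formula: E = R * K * S / 100  (simplified USLE)
R * K = 1112 * 0.1 = 111.2
E = 111.2 * 27.6 / 100 = 30.69 t/ha

30.69


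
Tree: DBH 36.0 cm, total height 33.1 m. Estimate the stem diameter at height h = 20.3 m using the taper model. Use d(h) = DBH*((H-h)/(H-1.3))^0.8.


Taper: d(h) = DBH * ((H - h) / (H - 1.3))^0.8
Numerator = H - h = 33.1 - 20.3 = 12.8 m
Denominator = H - 1.3 = 33.1 - 1.3 = 31.8 m
Ratio = 12.8 / 31.8 = 0.40252
d = 36.0 * 0.40252^0.8 = 17.4 cm

17.4


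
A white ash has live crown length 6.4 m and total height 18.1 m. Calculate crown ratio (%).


Formula: Crown Ratio = (Crown Length / Total Height) * 100
CR = (6.4 m / 18.1 m) * 100
CR = 0.3536 * 100 = 35.4%

35.4


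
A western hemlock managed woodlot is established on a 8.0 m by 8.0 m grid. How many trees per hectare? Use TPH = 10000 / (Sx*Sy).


Formula: TPH = 10000 m^2/ha / (spacing_x * spacing_y)
Area per tree = 8.0 m * 8.0 m = 64.0 m^2
TPH = 10000 / 64.0 = 156 trees/ha

156


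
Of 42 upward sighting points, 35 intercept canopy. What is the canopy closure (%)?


Formula: Canopy closure = covered points / total points * 100
Closure = 35 / 42 * 100
Closure = 0.8333 * 100 = 83.3%

83.3


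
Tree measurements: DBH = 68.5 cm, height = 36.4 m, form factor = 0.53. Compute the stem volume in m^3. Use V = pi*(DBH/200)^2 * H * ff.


Formula: V = pi * (DBH/200)^2 * H * ff
Radius = DBH/200 = 68.5/200 = 0.3425 m
Radius^2 = 0.3425^2 = 0.11730625 m^2
V = pi * 0.11730625 * 36.4 * 0.53
V = 7.11 m^3

7.11


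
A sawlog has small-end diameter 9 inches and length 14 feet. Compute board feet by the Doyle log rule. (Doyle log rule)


Doyle: BF = (D - 4)^2 * L / 16
Adjusted diameter = 9 - 4 = 5 in
(D-4)^2 = 5^2 = 25
BF = 25 * 14 / 16 = 22 BF

22


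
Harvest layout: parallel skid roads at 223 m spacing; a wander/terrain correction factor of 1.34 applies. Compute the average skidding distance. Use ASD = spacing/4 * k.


Formula: ASD = (spacing / 4) * correction
Uncorrected distance = spacing / 4 = 223 / 4 = 55.75 m
ASD = 55.75 * 1.34 = 75 m

75


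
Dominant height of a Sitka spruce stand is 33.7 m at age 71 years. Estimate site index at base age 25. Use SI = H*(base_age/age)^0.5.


Formula: SI = H_dom * (base_age / age)^0.5
Age ratio = 25 / 71 = 0.35211
sqrt(age_ratio) = 0.59339
SI = 33.7 * 0.59339 = 20.0 m

20.0


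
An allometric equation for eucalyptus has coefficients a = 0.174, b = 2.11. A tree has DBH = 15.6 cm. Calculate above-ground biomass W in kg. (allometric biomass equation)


Formula: W = a * DBH^b  (allometric power law)
DBH^b = 15.6^2.11 = 329.2251
W = 0.174 * 329.2251 = 57.3 kg

57.3


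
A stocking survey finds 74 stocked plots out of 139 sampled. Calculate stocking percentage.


Formula: Stocking % = stocked plots / total plots * 100
Stocking = 74 / 139 * 100
Stocking = 0.5324 * 100 = 53.2%

53.2


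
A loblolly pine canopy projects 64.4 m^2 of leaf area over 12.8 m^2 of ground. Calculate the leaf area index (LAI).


Formula: LAI = total leaf area / ground area  (dimensionless)
LAI = 64.4 m^2 / 12.8 m^2
LAI = 5.03

5.03


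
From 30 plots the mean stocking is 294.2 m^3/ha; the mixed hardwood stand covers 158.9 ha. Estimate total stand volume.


Formula: Total Volume = Mean Volume per ha * Total Area
Total Volume = 294.2 m^3/ha * 158.9 ha
Total Volume = 46748 m^3

46748


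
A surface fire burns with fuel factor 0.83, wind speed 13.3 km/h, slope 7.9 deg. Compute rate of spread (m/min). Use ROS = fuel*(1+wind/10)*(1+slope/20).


Formula: ROS = fuel * (1 + wind/10) * (1 + slope/20)
Wind factor = 1 + 13.3/10 = 2.33
Slope factor = 1 + 7.9/20 = 1.395
ROS = 0.83 * 2.33 * 1.395 = 2.7 m/min

2.7


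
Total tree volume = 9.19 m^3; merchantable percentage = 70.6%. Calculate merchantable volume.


Formula: MV = V_total * (merchantable_pct / 100)
Merchantable fraction = 70.6% / 100 = 0.706
MV = 9.19 m^3 * 0.706 = 6.488 m^3

6.488


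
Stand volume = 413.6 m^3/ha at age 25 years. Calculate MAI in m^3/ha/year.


Formula: MAI = Total Volume / Stand Age
MAI = 413.6 m^3/ha / 25 years
MAI = 16.54 m^3/ha/year

16.54


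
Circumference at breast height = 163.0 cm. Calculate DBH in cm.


Formula: DBH = C / pi
DBH = 163.0 / pi
pi = 3.14159...
DBH = 51.9 cm

51.9


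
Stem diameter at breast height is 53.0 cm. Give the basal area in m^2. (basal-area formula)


Formula: BA = pi * (DBH/2)^2 / 10000  (cm^2 to m^2)
Radius = DBH/2 = 53.0/2 = 26.5 cm
BA = pi * 26.5^2 / 10000
   = 2206.1834 cm^2 / 10000
   = 0.2206 m^2

0.2206


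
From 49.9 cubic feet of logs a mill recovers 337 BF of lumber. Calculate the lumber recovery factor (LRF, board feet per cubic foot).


Formula: LRF = Lumber Output (BF) / Log Input (ft^3)
LRF = 337 BF / 49.9 ft^3
LRF = 6.75 BF/ft^3

6.75


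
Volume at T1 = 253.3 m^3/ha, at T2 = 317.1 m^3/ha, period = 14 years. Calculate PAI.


Formula: PAI = (V_T2 - V_T1) / (T2 - T1)
Volume increment = 317.1 - 253.3 = 63.8 m^3/ha
PAI = 63.8 / 14 = 4.56 m^3/ha/year

4.56


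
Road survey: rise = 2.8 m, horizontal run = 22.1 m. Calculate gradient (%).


Formula: Gradient = rise / run * 100
Gradient = 2.8 / 22.1 * 100 = 12.7%

12.7


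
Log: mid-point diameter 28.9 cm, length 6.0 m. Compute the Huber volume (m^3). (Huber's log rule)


Huber: V = Am * L,  Am = pi*(Dm/200)^2
Am = pi*(28.9/200)^2 = 0.065597 m^2
V = 0.065597*6.0 = 0.3936 m^3

0.3936


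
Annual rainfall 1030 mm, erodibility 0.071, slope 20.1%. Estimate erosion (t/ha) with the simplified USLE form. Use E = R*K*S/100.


Formula: E = R * K * S / 100  (simplified USLE)
R * K = 1030 * 0.071 = 73.13
E = 73.13 * 20.1 / 100 = 14.7 t/ha

14.7


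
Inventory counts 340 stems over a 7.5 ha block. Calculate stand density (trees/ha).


Formula: Stand Density = N_trees / Area_ha
Density = 340 trees / 7.5 ha
Density = 45 trees/ha

45


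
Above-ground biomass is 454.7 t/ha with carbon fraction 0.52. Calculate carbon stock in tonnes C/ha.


Formula: Carbon Stock = Biomass * Carbon Fraction
C = 454.7 t/ha * 0.52
C = 236.4 t C/ha

236.4


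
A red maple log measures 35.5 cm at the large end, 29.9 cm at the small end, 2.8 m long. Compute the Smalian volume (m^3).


Smalian: V = (A1 + A2)/2 * L,  A = pi*(D/200)^2
A1 = pi*(35.5/200)^2 = 0.09898 m^2
A2 = pi*(29.9/200)^2 = 0.070215 m^2
V = (0.09898+0.070215)/2*2.8 = 0.2369 m^3

0.2369


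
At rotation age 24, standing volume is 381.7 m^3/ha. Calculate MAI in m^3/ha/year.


Formula: MAI = Total Volume / Stand Age
MAI = 381.7 m^3/ha / 24 years
MAI = 15.9 m^3/ha/year

15.9


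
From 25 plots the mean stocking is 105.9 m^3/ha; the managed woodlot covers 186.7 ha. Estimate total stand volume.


Formula: Total Volume = Mean Volume per ha * Total Area
Total Volume = 105.9 m^3/ha * 186.7 ha
Total Volume = 19772 m^3

19772


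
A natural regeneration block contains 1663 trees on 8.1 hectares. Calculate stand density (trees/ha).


Formula: Stand Density = N_trees / Area_ha
Density = 1663 trees / 8.1 ha
Density = 205 trees/ha

205


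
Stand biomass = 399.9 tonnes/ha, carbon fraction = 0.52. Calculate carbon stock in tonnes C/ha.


Formula: Carbon Stock = Biomass * Carbon Fraction
C = 399.9 t/ha * 0.52
C = 207.9 t C/ha

207.9


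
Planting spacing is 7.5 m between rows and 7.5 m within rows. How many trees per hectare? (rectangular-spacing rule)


Formula: TPH = 10000 m^2/ha / (spacing_x * spacing_y)
Area per tree = 7.5 m * 7.5 m = 56.25 m^2
TPH = 10000 / 56.25 = 178 trees/ha

178


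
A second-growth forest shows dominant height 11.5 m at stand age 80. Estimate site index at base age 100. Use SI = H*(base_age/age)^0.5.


Formula: SI = H_dom * (base_age / age)^0.5
Age ratio = 100 / 80 = 1.25
sqrt(age_ratio) = 1.11803
SI = 11.5 * 1.11803 = 12.9 m

12.9


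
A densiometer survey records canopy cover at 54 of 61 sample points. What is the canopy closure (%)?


Formula: Canopy closure = covered points / total points * 100
Closure = 54 / 61 * 100
Closure = 0.8852 * 100 = 88.5%

88.5


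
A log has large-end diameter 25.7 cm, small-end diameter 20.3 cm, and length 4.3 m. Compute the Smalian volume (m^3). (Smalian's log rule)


Smalian: V = (A1 + A2)/2 * L,  A = pi*(D/200)^2
A1 = pi*(25.7/200)^2 = 0.051875 m^2
A2 = pi*(20.3/200)^2 = 0.032365 m^2
V = (0.051875+0.032365)/2*4.3 = 0.1811 m^3

0.1811


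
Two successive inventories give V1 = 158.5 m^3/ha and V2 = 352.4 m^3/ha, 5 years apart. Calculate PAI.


Formula: PAI = (V_T2 - V_T1) / (T2 - T1)
Volume increment = 352.4 - 158.5 = 193.9 m^3/ha
PAI = 193.9 / 5 = 38.78 m^3/ha/year

38.78


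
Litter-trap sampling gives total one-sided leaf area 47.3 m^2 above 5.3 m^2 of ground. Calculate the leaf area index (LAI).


Formula: LAI = total leaf area / ground area  (dimensionless)
LAI = 47.3 m^2 / 5.3 m^2
LAI = 8.92

8.92


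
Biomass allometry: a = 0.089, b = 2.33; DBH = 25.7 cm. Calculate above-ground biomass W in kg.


Formula: W = a * DBH^b  (allometric power law)
DBH^b = 25.7^2.33 = 1928.1649
W = 0.089 * 1928.1649 = 171.6 kg

171.6


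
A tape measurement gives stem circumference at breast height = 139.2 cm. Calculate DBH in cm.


Formula: DBH = C / pi
DBH = 139.2 / pi
pi = 3.14159...
DBH = 44.3 cm

44.3


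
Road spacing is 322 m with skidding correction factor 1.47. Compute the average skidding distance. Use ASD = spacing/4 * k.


Formula: ASD = (spacing / 4) * correction
Uncorrected distance = spacing / 4 = 322 / 4 = 80.5 m
ASD = 80.5 * 1.47 = 118 m

118


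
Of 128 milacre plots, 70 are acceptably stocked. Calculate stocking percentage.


Formula: Stocking % = stocked plots / total plots * 100
Stocking = 70 / 128 * 100
Stocking = 0.5469 * 100 = 54.7%

54.7


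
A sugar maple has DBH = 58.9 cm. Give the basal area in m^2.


Formula: BA = pi * (DBH/2)^2 / 10000  (cm^2 to m^2)
Radius = DBH/2 = 58.9/2 = 29.45 cm
BA = pi * 29.45^2 / 10000
   = 2724.7112 cm^2 / 10000
   = 0.2725 m^2

0.2725


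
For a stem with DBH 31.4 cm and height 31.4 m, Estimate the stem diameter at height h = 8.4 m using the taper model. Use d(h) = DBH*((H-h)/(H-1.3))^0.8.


Taper: d(h) = DBH * ((H - h) / (H - 1.3))^0.8
Numerator = H - h = 31.4 - 8.4 = 23.0 m
Denominator = H - 1.3 = 31.4 - 1.3 = 30.1 m
Ratio = 23.0 / 30.1 = 0.76412
d = 31.4 * 0.76412^0.8 = 25.3 cm

25.3


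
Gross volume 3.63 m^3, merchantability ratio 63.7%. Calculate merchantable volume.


Formula: MV = V_total * (merchantable_pct / 100)
Merchantable fraction = 63.7% / 100 = 0.637
MV = 3.63 m^3 * 0.637 = 2.312 m^3

2.312


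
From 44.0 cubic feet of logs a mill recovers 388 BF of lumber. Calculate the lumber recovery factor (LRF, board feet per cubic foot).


Formula: LRF = Lumber Output (BF) / Log Input (ft^3)
LRF = 388 BF / 44.0 ft^3
LRF = 8.82 BF/ft^3

8.82


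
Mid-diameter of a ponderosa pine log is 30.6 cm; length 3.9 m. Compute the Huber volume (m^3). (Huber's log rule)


Huber: V = Am * L,  Am = pi*(Dm/200)^2
Am = pi*(30.6/200)^2 = 0.073542 m^2
V = 0.073542*3.9 = 0.2868 m^3

0.2868


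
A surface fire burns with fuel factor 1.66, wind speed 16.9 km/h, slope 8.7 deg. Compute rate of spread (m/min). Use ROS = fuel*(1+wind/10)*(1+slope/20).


Formula: ROS = fuel * (1 + wind/10) * (1 + slope/20)
Wind factor = 1 + 16.9/10 = 2.69
Slope factor = 1 + 8.7/20 = 1.435
ROS = 1.66 * 2.69 * 1.435 = 6.41 m/min

6.41


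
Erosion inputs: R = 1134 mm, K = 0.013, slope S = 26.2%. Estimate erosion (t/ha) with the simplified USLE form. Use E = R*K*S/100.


Formula: E = R * K * S / 100  (simplified USLE)
R * K = 1134 * 0.013 = 14.742
E = 14.742 * 26.2 / 100 = 3.86 t/ha

3.86


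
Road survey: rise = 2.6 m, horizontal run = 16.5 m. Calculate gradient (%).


Formula: Gradient = rise / run * 100
Gradient = 2.6 / 16.5 * 100 = 15.8%

15.8


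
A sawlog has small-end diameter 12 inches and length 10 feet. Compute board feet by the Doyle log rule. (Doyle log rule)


Doyle: BF = (D - 4)^2 * L / 16
Adjusted diameter = 12 - 4 = 8 in
(D-4)^2 = 8^2 = 64
BF = 64 * 10 / 16 = 40 BF

40


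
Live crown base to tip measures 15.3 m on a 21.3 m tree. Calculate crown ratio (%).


Formula: Crown Ratio = (Crown Length / Total Height) * 100
CR = (15.3 m / 21.3 m) * 100
CR = 0.7183 * 100 = 71.8%

71.8


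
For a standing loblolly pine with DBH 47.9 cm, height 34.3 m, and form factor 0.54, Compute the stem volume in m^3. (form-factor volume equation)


Formula: V = pi * (DBH/200)^2 * H * ff
Radius = DBH/200 = 47.9/200 = 0.2395 m
Radius^2 = 0.2395^2 = 0.05736025 m^2
V = pi * 0.05736025 * 34.3 * 0.54
V = 3.338 m^3

3.338


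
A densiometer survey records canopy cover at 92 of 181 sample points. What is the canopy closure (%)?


Formula: Canopy closure = covered points / total points * 100
Closure = 92 / 181 * 100
Closure = 0.5083 * 100 = 50.8%

50.8


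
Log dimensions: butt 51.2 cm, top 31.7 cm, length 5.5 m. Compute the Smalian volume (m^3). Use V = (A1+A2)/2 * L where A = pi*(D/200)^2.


Smalian: V = (A1 + A2)/2 * L,  A = pi*(D/200)^2
A1 = pi*(51.2/200)^2 = 0.205887 m^2
A2 = pi*(31.7/200)^2 = 0.078924 m^2
V = (0.205887+0.078924)/2*5.5 = 0.7832 m^3

0.7832


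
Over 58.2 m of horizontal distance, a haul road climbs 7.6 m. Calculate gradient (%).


Formula: Gradient = rise / run * 100
Gradient = 7.6 / 58.2 * 100 = 13.1%

13.1


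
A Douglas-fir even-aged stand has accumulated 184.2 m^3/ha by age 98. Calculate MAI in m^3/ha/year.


Formula: MAI = Total Volume / Stand Age
MAI = 184.2 m^3/ha / 98 years
MAI = 1.88 m^3/ha/year

1.88


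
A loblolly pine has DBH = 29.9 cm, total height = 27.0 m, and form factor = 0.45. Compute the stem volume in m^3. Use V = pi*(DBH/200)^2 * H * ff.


Formula: V = pi * (DBH/200)^2 * H * ff
Radius = DBH/200 = 29.9/200 = 0.1495 m
Radius^2 = 0.1495^2 = 0.02235025 m^2
V = pi * 0.02235025 * 27.0 * 0.45
V = 0.853 m^3

0.853


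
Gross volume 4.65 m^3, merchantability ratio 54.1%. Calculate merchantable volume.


Formula: MV = V_total * (merchantable_pct / 100)
Merchantable fraction = 54.1% / 100 = 0.541
MV = 4.65 m^3 * 0.541 = 2.516 m^3

2.516


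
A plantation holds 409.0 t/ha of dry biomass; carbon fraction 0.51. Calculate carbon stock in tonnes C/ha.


Formula: Carbon Stock = Biomass * Carbon Fraction
C = 409.0 t/ha * 0.51
C = 208.6 t C/ha

208.6


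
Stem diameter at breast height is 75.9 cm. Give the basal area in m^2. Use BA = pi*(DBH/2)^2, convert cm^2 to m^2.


Formula: BA = pi * (DBH/2)^2 / 10000  (cm^2 to m^2)
Radius = DBH/2 = 75.9/2 = 37.95 cm
BA = pi * 37.95^2 / 10000
   = 4524.5296 cm^2 / 10000
   = 0.4525 m^2

0.4525


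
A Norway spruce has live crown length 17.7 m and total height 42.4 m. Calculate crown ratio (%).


Formula: Crown Ratio = (Crown Length / Total Height) * 100
CR = (17.7 m / 42.4 m) * 100
CR = 0.4175 * 100 = 41.7%

41.7


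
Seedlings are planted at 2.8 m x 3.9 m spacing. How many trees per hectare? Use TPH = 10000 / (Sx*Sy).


Formula: TPH = 10000 m^2/ha / (spacing_x * spacing_y)
Area per tree = 2.8 m * 3.9 m = 10.92 m^2
TPH = 10000 / 10.92 = 916 trees/ha

916


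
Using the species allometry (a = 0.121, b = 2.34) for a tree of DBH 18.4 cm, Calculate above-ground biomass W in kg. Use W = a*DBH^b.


Formula: W = a * DBH^b  (allometric power law)
DBH^b = 18.4^2.34 = 911.3259
W = 0.121 * 911.3259 = 110.3 kg

110.3


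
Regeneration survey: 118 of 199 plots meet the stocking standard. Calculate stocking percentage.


Formula: Stocking % = stocked plots / total plots * 100
Stocking = 118 / 199 * 100
Stocking = 0.593 * 100 = 59.3%

59.3


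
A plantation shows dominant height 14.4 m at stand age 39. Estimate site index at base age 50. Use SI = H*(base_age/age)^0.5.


Formula: SI = H_dom * (base_age / age)^0.5
Age ratio = 50 / 39 = 1.28205
sqrt(age_ratio) = 1.13228
SI = 14.4 * 1.13228 = 16.3 m

16.3


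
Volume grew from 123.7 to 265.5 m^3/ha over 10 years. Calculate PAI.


Formula: PAI = (V_T2 - V_T1) / (T2 - T1)
Volume increment = 265.5 - 123.7 = 141.8 m^3/ha
PAI = 141.8 / 10 = 14.18 m^3/ha/year

14.18


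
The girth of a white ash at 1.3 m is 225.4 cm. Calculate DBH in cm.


Formula: DBH = C / pi
DBH = 225.4 / pi
pi = 3.14159...
DBH = 71.7 cm

71.7


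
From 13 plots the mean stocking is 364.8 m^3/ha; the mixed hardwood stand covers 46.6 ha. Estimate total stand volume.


Formula: Total Volume = Mean Volume per ha * Total Area
Total Volume = 364.8 m^3/ha * 46.6 ha
Total Volume = 17000 m^3

17000


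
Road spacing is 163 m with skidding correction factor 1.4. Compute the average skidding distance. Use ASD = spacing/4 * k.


Formula: ASD = (spacing / 4) * correction
Uncorrected distance = spacing / 4 = 163 / 4 = 40.75 m
ASD = 40.75 * 1.4 = 57 m

57


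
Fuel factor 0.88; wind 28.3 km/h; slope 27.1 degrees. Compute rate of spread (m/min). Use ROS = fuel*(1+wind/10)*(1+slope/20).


Formula: ROS = fuel * (1 + wind/10) * (1 + slope/20)
Wind factor = 1 + 28.3/10 = 3.83
Slope factor = 1 + 27.1/20 = 2.355
ROS = 0.88 * 3.83 * 2.355 = 7.94 m/min

7.94


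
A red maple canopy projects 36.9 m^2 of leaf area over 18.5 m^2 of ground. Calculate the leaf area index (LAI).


Formula: LAI = total leaf area / ground area  (dimensionless)
LAI = 36.9 m^2 / 18.5 m^2
LAI = 1.99

1.99


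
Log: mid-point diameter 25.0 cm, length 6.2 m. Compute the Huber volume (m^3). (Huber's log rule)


Huber: V = Am * L,  Am = pi*(Dm/200)^2
Am = pi*(25.0/200)^2 = 0.049087 m^2
V = 0.049087*6.2 = 0.3043 m^3

0.3043


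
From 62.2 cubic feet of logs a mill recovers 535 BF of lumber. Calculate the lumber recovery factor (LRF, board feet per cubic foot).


Formula: LRF = Lumber Output (BF) / Log Input (ft^3)
LRF = 535 BF / 62.2 ft^3
LRF = 8.6 BF/ft^3

8.6


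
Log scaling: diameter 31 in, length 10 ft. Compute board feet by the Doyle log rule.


Doyle: BF = (D - 4)^2 * L / 16
Adjusted diameter = 31 - 4 = 27 in
(D-4)^2 = 27^2 = 729
BF = 729 * 10 / 16 = 456 BF

456


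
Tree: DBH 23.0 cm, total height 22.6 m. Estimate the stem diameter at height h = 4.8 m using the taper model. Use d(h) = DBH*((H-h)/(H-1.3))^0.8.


Taper: d(h) = DBH * ((H - h) / (H - 1.3))^0.8
Numerator = H - h = 22.6 - 4.8 = 17.8 m
Denominator = H - 1.3 = 22.6 - 1.3 = 21.3 m
Ratio = 17.8 / 21.3 = 0.83568
d = 23.0 * 0.83568^0.8 = 19.9 cm

19.9


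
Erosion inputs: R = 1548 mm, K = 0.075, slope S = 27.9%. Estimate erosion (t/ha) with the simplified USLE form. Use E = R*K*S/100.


Formula: E = R * K * S / 100  (simplified USLE)
R * K = 1548 * 0.075 = 116.1
E = 116.1 * 27.9 / 100 = 32.39 t/ha

32.39


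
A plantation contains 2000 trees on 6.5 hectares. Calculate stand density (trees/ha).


Formula: Stand Density = N_trees / Area_ha
Density = 2000 trees / 6.5 ha
Density = 308 trees/ha

308


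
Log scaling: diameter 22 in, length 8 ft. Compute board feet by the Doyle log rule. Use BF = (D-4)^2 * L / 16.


Doyle: BF = (D - 4)^2 * L / 16
Adjusted diameter = 22 - 4 = 18 in
(D-4)^2 = 18^2 = 324
BF = 324 * 8 / 16 = 162 BF

162


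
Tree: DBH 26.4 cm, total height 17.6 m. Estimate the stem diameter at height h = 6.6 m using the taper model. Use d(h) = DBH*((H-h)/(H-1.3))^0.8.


Taper: d(h) = DBH * ((H - h) / (H - 1.3))^0.8
Numerator = H - h = 17.6 - 6.6 = 11.0 m
Denominator = H - 1.3 = 17.6 - 1.3 = 16.3 m
Ratio = 11.0 / 16.3 = 0.67485
d = 26.4 * 0.67485^0.8 = 19.3 cm

19.3


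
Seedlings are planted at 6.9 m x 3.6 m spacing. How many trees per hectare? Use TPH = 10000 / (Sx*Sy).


Formula: TPH = 10000 m^2/ha / (spacing_x * spacing_y)
Area per tree = 6.9 m * 3.6 m = 24.84 m^2
TPH = 10000 / 24.84 = 403 trees/ha

403


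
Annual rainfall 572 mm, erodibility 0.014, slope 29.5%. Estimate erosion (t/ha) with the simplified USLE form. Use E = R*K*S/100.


Formula: E = R * K * S / 100  (simplified USLE)
R * K = 572 * 0.014 = 8.008
E = 8.008 * 29.5 / 100 = 2.36 t/ha

2.36


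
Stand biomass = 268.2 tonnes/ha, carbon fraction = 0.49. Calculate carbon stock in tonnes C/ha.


Formula: Carbon Stock = Biomass * Carbon Fraction
C = 268.2 t/ha * 0.49
C = 131.4 t C/ha

131.4


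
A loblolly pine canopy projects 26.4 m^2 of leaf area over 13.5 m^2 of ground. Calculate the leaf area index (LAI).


Formula: LAI = total leaf area / ground area  (dimensionless)
LAI = 26.4 m^2 / 13.5 m^2
LAI = 1.96

1.96


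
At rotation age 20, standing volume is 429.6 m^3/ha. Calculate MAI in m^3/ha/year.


Formula: MAI = Total Volume / Stand Age
MAI = 429.6 m^3/ha / 20 years
MAI = 21.48 m^3/ha/year

21.48


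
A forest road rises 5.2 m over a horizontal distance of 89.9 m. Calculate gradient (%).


Formula: Gradient = rise / run * 100
Gradient = 5.2 / 89.9 * 100 = 5.8%

5.8


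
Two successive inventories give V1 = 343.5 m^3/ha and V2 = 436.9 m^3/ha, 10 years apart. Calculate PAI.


Formula: PAI = (V_T2 - V_T1) / (T2 - T1)
Volume increment = 436.9 - 343.5 = 93.4 m^3/ha
PAI = 93.4 / 10 = 9.34 m^3/ha/year

9.34


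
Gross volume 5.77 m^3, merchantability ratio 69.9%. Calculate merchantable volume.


Formula: MV = V_total * (merchantable_pct / 100)
Merchantable fraction = 69.9% / 100 = 0.699
MV = 5.77 m^3 * 0.699 = 4.033 m^3

4.033


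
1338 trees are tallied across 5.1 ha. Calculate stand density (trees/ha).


Formula: Stand Density = N_trees / Area_ha
Density = 1338 trees / 5.1 ha
Density = 262 trees/ha

262


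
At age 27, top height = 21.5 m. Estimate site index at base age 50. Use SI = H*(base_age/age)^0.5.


Formula: SI = H_dom * (base_age / age)^0.5
Age ratio = 50 / 27 = 1.85185
sqrt(age_ratio) = 1.36083
SI = 21.5 * 1.36083 = 29.3 m

29.3


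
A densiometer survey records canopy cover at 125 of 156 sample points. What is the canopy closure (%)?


Formula: Canopy closure = covered points / total points * 100
Closure = 125 / 156 * 100
Closure = 0.8013 * 100 = 80.1%

80.1


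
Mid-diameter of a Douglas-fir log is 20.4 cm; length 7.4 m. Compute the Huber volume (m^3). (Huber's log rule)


Huber: V = Am * L,  Am = pi*(Dm/200)^2
Am = pi*(20.4/200)^2 = 0.032685 m^2
V = 0.032685*7.4 = 0.2419 m^3

0.2419


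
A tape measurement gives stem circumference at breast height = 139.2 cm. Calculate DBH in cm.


Formula: DBH = C / pi
DBH = 139.2 / pi
pi = 3.14159...
DBH = 44.3 cm

44.3


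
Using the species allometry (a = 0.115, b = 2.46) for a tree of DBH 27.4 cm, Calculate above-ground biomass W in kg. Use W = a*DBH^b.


Formula: W = a * DBH^b  (allometric power law)
DBH^b = 27.4^2.46 = 3442.44
W = 0.115 * 3442.44 = 395.9 kg

395.9


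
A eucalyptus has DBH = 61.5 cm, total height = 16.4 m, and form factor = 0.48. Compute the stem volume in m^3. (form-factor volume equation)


Formula: V = pi * (DBH/200)^2 * H * ff
Radius = DBH/200 = 61.5/200 = 0.3075 m
Radius^2 = 0.3075^2 = 0.09455625 m^2
V = pi * 0.09455625 * 16.4 * 0.48
V = 2.338 m^3

2.338


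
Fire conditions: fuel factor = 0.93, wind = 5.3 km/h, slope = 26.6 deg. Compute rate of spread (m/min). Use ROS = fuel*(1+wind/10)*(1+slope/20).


Formula: ROS = fuel * (1 + wind/10) * (1 + slope/20)
Wind factor = 1 + 5.3/10 = 1.53
Slope factor = 1 + 26.6/20 = 2.33
ROS = 0.93 * 1.53 * 2.33 = 3.32 m/min

3.32


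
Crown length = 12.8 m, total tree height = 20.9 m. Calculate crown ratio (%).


Formula: Crown Ratio = (Crown Length / Total Height) * 100
CR = (12.8 m / 20.9 m) * 100
CR = 0.6124 * 100 = 61.2%

61.2


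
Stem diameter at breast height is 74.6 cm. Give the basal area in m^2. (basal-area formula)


Formula: BA = pi * (DBH/2)^2 / 10000  (cm^2 to m^2)
Radius = DBH/2 = 74.6/2 = 37.3 cm
BA = pi * 37.3^2 / 10000
   = 4370.8664 cm^2 / 10000
   = 0.4371 m^2

0.4371


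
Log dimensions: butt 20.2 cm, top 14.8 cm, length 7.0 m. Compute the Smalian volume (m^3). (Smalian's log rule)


Smalian: V = (A1 + A2)/2 * L,  A = pi*(D/200)^2
A1 = pi*(20.2/200)^2 = 0.032047 m^2
A2 = pi*(14.8/200)^2 = 0.017203 m^2
V = (0.032047+0.017203)/2*7.0 = 0.1724 m^3

0.1724


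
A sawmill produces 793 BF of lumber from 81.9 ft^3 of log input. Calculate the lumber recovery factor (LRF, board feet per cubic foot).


Formula: LRF = Lumber Output (BF) / Log Input (ft^3)
LRF = 793 BF / 81.9 ft^3
LRF = 9.68 BF/ft^3

9.68


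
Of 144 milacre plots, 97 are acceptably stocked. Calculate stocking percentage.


Formula: Stocking % = stocked plots / total plots * 100
Stocking = 97 / 144 * 100
Stocking = 0.6736 * 100 = 67.4%

67.4


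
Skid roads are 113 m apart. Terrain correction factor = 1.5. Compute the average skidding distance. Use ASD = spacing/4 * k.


Formula: ASD = (spacing / 4) * correction
Uncorrected distance = spacing / 4 = 113 / 4 = 28.25 m
ASD = 28.25 * 1.5 = 42 m

42


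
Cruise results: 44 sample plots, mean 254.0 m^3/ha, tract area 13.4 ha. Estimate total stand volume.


Formula: Total Volume = Mean Volume per ha * Total Area
Total Volume = 254.0 m^3/ha * 13.4 ha
Total Volume = 3404 m^3

3404


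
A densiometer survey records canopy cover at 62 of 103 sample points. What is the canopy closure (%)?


Formula: Canopy closure = covered points / total points * 100
Closure = 62 / 103 * 100
Closure = 0.6019 * 100 = 60.2%

60.2


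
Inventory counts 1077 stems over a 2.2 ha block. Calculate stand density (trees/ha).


Formula: Stand Density = N_trees / Area_ha
Density = 1077 trees / 2.2 ha
Density = 490 trees/ha

490


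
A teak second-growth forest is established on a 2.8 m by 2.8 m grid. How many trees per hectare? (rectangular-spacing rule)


Formula: TPH = 10000 m^2/ha / (spacing_x * spacing_y)
Area per tree = 2.8 m * 2.8 m = 7.84 m^2
TPH = 10000 / 7.84 = 1276 trees/ha

1276


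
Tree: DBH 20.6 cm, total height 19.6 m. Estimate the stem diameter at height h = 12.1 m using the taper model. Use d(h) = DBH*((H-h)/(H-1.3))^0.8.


Taper: d(h) = DBH * ((H - h) / (H - 1.3))^0.8
Numerator = H - h = 19.6 - 12.1 = 7.5 m
Denominator = H - 1.3 = 19.6 - 1.3 = 18.3 m
Ratio = 7.5 / 18.3 = 0.40984
d = 20.6 * 0.40984^0.8 = 10.1 cm

10.1


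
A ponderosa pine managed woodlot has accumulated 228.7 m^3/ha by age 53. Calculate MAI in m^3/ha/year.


Formula: MAI = Total Volume / Stand Age
MAI = 228.7 m^3/ha / 53 years
MAI = 4.32 m^3/ha/year

4.32


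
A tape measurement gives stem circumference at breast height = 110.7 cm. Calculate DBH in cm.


Formula: DBH = C / pi
DBH = 110.7 / pi
pi = 3.14159...
DBH = 35.2 cm

35.2


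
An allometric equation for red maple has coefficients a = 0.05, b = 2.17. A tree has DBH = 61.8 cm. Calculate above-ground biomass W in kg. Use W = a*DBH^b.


Formula: W = a * DBH^b  (allometric power law)
DBH^b = 61.8^2.17 = 7699.1892
W = 0.05 * 7699.1892 = 385.0 kg

385.0


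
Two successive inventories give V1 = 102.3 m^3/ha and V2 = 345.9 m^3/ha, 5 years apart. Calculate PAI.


Formula: PAI = (V_T2 - V_T1) / (T2 - T1)
Volume increment = 345.9 - 102.3 = 243.6 m^3/ha
PAI = 243.6 / 5 = 48.72 m^3/ha/year

48.72


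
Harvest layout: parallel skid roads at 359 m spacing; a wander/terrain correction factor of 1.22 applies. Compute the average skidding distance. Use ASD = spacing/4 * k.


Formula: ASD = (spacing / 4) * correction
Uncorrected distance = spacing / 4 = 359 / 4 = 89.75 m
ASD = 89.75 * 1.22 = 109 m

109


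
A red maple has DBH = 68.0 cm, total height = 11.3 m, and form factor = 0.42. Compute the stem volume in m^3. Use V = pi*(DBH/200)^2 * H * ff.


Formula: V = pi * (DBH/200)^2 * H * ff
Radius = DBH/200 = 68.0/200 = 0.34 m
Radius^2 = 0.34^2 = 0.1156 m^2
V = pi * 0.1156 * 11.3 * 0.42
V = 1.724 m^3

1.724


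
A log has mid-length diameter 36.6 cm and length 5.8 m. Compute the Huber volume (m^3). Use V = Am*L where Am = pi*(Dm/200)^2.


Huber: V = Am * L,  Am = pi*(Dm/200)^2
Am = pi*(36.6/200)^2 = 0.105209 m^2
V = 0.105209*5.8 = 0.6102 m^3

0.6102


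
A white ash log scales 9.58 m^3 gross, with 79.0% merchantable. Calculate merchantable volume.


Formula: MV = V_total * (merchantable_pct / 100)
Merchantable fraction = 79.0% / 100 = 0.79
MV = 9.58 m^3 * 0.79 = 7.568 m^3

7.568


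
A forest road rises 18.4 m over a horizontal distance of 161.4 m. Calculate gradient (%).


Formula: Gradient = rise / run * 100
Gradient = 18.4 / 161.4 * 100 = 11.4%

11.4


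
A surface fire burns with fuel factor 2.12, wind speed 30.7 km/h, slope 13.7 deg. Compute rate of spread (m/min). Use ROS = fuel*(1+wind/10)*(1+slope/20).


Formula: ROS = fuel * (1 + wind/10) * (1 + slope/20)
Wind factor = 1 + 30.7/10 = 4.07
Slope factor = 1 + 13.7/20 = 1.685
ROS = 2.12 * 4.07 * 1.685 = 14.54 m/min

14.54


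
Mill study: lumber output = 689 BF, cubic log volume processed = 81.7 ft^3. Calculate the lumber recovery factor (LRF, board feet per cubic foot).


Formula: LRF = Lumber Output (BF) / Log Input (ft^3)
LRF = 689 BF / 81.7 ft^3
LRF = 8.43 BF/ft^3

8.43


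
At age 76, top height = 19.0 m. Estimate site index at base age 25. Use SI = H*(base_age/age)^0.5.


Formula: SI = H_dom * (base_age / age)^0.5
Age ratio = 25 / 76 = 0.32895
sqrt(age_ratio) = 0.57354
SI = 19.0 * 0.57354 = 10.9 m

10.9


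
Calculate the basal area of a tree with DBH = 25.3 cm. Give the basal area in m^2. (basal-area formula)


Formula: BA = pi * (DBH/2)^2 / 10000  (cm^2 to m^2)
Radius = DBH/2 = 25.3/2 = 12.65 cm
BA = pi * 12.65^2 / 10000
   = 502.7255 cm^2 / 10000
   = 0.0503 m^2

0.0503


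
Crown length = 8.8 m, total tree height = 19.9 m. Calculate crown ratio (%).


Formula: Crown Ratio = (Crown Length / Total Height) * 100
CR = (8.8 m / 19.9 m) * 100
CR = 0.4422 * 100 = 44.2%

44.2


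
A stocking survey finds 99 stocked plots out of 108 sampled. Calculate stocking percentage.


Formula: Stocking % = stocked plots / total plots * 100
Stocking = 99 / 108 * 100
Stocking = 0.9167 * 100 = 91.7%

91.7


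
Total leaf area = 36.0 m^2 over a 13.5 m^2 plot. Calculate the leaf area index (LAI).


Formula: LAI = total leaf area / ground area  (dimensionless)
LAI = 36.0 m^2 / 13.5 m^2
LAI = 2.67

2.67


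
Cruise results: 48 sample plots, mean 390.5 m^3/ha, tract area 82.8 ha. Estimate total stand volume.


Formula: Total Volume = Mean Volume per ha * Total Area
Total Volume = 390.5 m^3/ha * 82.8 ha
Total Volume = 32333 m^3

32333


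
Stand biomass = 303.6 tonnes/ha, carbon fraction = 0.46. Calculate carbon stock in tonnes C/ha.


Formula: Carbon Stock = Biomass * Carbon Fraction
C = 303.6 t/ha * 0.46
C = 139.7 t C/ha

139.7


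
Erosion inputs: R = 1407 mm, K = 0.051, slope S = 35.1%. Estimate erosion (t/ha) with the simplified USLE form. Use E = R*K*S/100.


Formula: E = R * K * S / 100  (simplified USLE)
R * K = 1407 * 0.051 = 71.757
E = 71.757 * 35.1 / 100 = 25.19 t/ha

25.19


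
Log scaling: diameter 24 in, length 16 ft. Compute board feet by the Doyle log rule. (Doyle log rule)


Doyle: BF = (D - 4)^2 * L / 16
Adjusted diameter = 24 - 4 = 20 in
(D-4)^2 = 20^2 = 400
BF = 400 * 16 / 16 = 400 BF

400


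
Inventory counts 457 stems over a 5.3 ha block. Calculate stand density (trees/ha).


Formula: Stand Density = N_trees / Area_ha
Density = 457 trees / 5.3 ha
Density = 86 trees/ha

86


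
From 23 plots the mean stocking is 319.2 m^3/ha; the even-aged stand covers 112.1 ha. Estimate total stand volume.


Formula: Total Volume = Mean Volume per ha * Total Area
Total Volume = 319.2 m^3/ha * 112.1 ha
Total Volume = 35782 m^3

35782


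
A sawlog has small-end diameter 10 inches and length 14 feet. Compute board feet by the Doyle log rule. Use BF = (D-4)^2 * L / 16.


Doyle: BF = (D - 4)^2 * L / 16
Adjusted diameter = 10 - 4 = 6 in
(D-4)^2 = 6^2 = 36
BF = 36 * 14 / 16 = 32 BF

32


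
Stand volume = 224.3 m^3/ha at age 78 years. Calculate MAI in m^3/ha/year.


Formula: MAI = Total Volume / Stand Age
MAI = 224.3 m^3/ha / 78 years
MAI = 2.88 m^3/ha/year

2.88


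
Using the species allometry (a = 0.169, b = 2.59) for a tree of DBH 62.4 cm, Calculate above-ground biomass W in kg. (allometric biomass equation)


Formula: W = a * DBH^b  (allometric power law)
DBH^b = 62.4^2.59 = 44619.8481
W = 0.169 * 44619.8481 = 7540.8 kg

7540.8


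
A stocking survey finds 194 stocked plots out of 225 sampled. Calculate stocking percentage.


Formula: Stocking % = stocked plots / total plots * 100
Stocking = 194 / 225 * 100
Stocking = 0.8622 * 100 = 86.2%

86.2


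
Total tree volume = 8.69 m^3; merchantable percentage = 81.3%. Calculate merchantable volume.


Formula: MV = V_total * (merchantable_pct / 100)
Merchantable fraction = 81.3% / 100 = 0.813
MV = 8.69 m^3 * 0.813 = 7.065 m^3

7.065


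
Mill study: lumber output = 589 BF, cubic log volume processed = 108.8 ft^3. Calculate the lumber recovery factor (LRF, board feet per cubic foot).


Formula: LRF = Lumber Output (BF) / Log Input (ft^3)
LRF = 589 BF / 108.8 ft^3
LRF = 5.41 BF/ft^3

5.41
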